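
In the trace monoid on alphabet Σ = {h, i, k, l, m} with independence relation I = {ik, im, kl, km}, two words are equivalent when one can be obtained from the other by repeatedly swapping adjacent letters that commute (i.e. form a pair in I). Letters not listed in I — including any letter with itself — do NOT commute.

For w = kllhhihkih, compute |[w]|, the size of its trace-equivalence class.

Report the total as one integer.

6

piece 0:k — minimal
piece 1:l — minimal
piece 2:l rests on {1:l}
piece 3:h rests on {0:k, 2:l}
piece 4:h rests on {3:h}
piece 5:i rests on {4:h}
piece 6:h rests on {5:i}
piece 7:k rests on {6:h}
piece 8:i rests on {6:h}
piece 9:h rests on {7:k, 8:i}
minimal pieces: {0:k, 1:l}
ways to finish when only these pieces remain (= sum over removing one remaining piece with nothing left below it):
  1 left: {9}→1
  2 left: {7,9}→1  {8,9}→1
  3 left: {7,8,9}→2
  4 left: {6,7,8,9}→2
  5 left: {5,6,7,8,9}→2
  6 left: {4,5,6,7,8,9}→2
  7 left: {3,4,5,6,7,8,9}→2
  8 left: {0,3,4,5,6,7,8,9}→2  {2,3,4,5,6,7,8,9}→2
  placing 0:k first → 2 extensions
  placing 1:l first → 4 extensions
total linear extensions = 6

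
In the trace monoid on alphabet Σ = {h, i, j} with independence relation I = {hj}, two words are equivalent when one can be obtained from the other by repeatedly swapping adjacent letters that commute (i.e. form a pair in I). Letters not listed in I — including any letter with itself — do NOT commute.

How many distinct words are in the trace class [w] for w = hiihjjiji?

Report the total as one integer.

3

#0=h has no predecessor
#1=i depends on [0:h]
#2=i depends on [1:i]
#3=h depends on [2:i]
#4=j depends on [2:i]
#5=j depends on [4:j]
#6=i depends on [3:h, 5:j]
#7=j depends on [6:i]
#8=i depends on [7:j]
sources: [0:h]
N(rest) = Σ N(rest − s) over sources s of rest; N(one piece) = 1:
  size 1 → [8]=1
  size 2 → [7,8]=1
  size 3 → [6,7,8]=1
  size 4 → [3,6,7,8]=1  [5,6,7,8]=1
  size 5 → [3,5,6,7,8]=2  [4,5,6,7,8]=1
  size 6 → [3,4,5,6,7,8]=3
  size 7 → [2,3,4,5,6,7,8]=3
  first=0(h) contributes 3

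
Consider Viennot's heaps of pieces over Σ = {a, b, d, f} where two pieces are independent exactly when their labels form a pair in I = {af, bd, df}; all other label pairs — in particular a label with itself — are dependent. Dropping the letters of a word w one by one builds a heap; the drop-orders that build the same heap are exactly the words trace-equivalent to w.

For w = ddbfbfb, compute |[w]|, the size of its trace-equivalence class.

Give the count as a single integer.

21

0(d) covers ∅
1(d) covers 0:d
2(b) covers ∅
3(f) covers 2:b
4(b) covers 3:f
5(f) covers 4:b
6(b) covers 5:f
floor of heap: 0:d, 2:b
completions by unplaced set U, small U first (add the entries for U minus each lowest piece of U):
  |U|=1: {1}:1  {6}:1
  |U|=2: {0,1}:1  {1,6}:2  {5,6}:1
  |U|=3: {0,1,6}:3  {1,5,6}:3  {4,5,6}:1
  |U|=4: {0,1,5,6}:6  {1,4,5,6}:4  {3,4,5,6}:1
  |U|=5: {0,1,4,5,6}:10  {1,3,4,5,6}:5  {2,3,4,5,6}:1
  start at 0(d): 6
  start at 2(b): 15
sum over floor = 21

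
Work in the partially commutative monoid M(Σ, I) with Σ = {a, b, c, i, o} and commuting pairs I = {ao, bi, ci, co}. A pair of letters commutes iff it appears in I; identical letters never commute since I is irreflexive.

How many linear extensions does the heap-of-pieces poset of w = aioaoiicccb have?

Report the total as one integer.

piece 0:a — minimal
piece 1:i rests on {0:a}
piece 2:o rests on {1:i}
piece 3:a rests on {1:i}
piece 4:o rests on {2:o}
piece 5:i rests on {3:a, 4:o}
piece 6:i rests on {5:i}
piece 7:c rests on {3:a}
piece 8:c rests on {7:c}
piece 9:c rests on {8:c}
piece 10:b rests on {4:o, 9:c}
minimal pieces: {0:a}
ways to finish when only these pieces remain (= sum over removing one remaining piece with nothing left below it):
  1 left: {6}→1  {10}→1
  2 left: {5,6}→1  {6,10}→2  {9,10}→1
  3 left: {5,6,10}→3  {6,9,10}→3  {8,9,10}→1
  4 left: {4,5,6,10}→3  {5,6,9,10}→6  {6,8,9,10}→4  {7,8,9,10}→1
  5 left: {2,4,5,6,10}→3  {4,5,6,9,10}→9  {5,6,8,9,10}→10  {6,7,8,9,10}→5
  6 left: {2,4,5,6,9,10}→12  {4,5,6,8,9,10}→19  {5,6,7,8,9,10}→15
  7 left: {2,4,5,6,8,9,10}→31  {3,5,6,7,8,9,10}→15  {4,5,6,7,8,9,10}→34
  8 left: {2,4,5,6,7,8,9,10}→65  {3,4,5,6,7,8,9,10}→49
  9 left: {2,3,4,5,6,7,8,9,10}→114
  placing 0:a first → 114 extensions

114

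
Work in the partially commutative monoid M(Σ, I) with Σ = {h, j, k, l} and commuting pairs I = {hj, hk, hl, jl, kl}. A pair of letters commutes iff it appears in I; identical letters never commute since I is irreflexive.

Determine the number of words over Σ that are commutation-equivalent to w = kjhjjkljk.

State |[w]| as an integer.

#0=k has no predecessor
#1=j depends on [0:k]
#2=h has no predecessor
#3=j depends on [1:j]
#4=j depends on [3:j]
#5=k depends on [4:j]
#6=l has no predecessor
#7=j depends on [5:k]
#8=k depends on [7:j]
sources: [0:k, 2:h, 6:l]
N(rest) = Σ N(rest − s) over sources s of rest; N(one piece) = 1:
  size 1 → [2]=1  [6]=1  [8]=1
  size 2 → [2,6]=2  [2,8]=2  [6,8]=2  [7,8]=1
  size 3 → [2,6,8]=6  [2,7,8]=3  [5,7,8]=1  [6,7,8]=3
  size 4 → [2,5,7,8]=4  [2,6,7,8]=12  [4,5,7,8]=1  [5,6,7,8]=4
  size 5 → [2,4,5,7,8]=5  [2,5,6,7,8]=20  [3,4,5,7,8]=1  [4,5,6,7,8]=5
  size 6 → [1,3,4,5,7,8]=1  [2,3,4,5,7,8]=6  [2,4,5,6,7,8]=30  [3,4,5,6,7,8]=6
  size 7 → [0,1,3,4,5,7,8]=1  [1,2,3,4,5,7,8]=7  [1,3,4,5,6,7,8]=7  [2,3,4,5,6,7,8]=42
  first=0(k) contributes 56
  first=2(h) contributes 8
  first=6(l) contributes 8
|[w]| = 72

72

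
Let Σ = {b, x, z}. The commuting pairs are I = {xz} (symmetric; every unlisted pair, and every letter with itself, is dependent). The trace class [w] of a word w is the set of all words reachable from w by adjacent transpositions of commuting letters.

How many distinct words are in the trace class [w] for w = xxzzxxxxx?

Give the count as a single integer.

36

0(x) covers ∅
1(x) covers 0:x
2(z) covers ∅
3(z) covers 2:z
4(x) covers 1:x
5(x) covers 4:x
6(x) covers 5:x
7(x) covers 6:x
8(x) covers 7:x
floor of heap: 0:x, 2:z
completions by unplaced set U, small U first (add the entries for U minus each lowest piece of U):
  |U|=1: {3}:1  {8}:1
  |U|=2: {2,3}:1  {3,8}:2  {7,8}:1
  |U|=3: {2,3,8}:3  {3,7,8}:3  {6,7,8}:1
  |U|=4: {2,3,7,8}:6  {3,6,7,8}:4  {5,6,7,8}:1
  |U|=5: {2,3,6,7,8}:10  {3,5,6,7,8}:5  {4,5,6,7,8}:1
  |U|=6: {1,4,5,6,7,8}:1  {2,3,5,6,7,8}:15  {3,4,5,6,7,8}:6
  |U|=7: {0,1,4,5,6,7,8}:1  {1,3,4,5,6,7,8}:7  {2,3,4,5,6,7,8}:21
  start at 0(x): 28
  start at 2(z): 8
sum over floor = 36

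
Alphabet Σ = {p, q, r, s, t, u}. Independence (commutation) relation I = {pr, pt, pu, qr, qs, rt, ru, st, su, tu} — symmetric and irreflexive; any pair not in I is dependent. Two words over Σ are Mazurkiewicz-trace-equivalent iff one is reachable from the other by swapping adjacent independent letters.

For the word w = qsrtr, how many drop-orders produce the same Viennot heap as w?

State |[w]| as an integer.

10

#0=q has no predecessor
#1=s has no predecessor
#2=r depends on [1:s]
#3=t depends on [0:q]
#4=r depends on [2:r]
sources: [0:q, 1:s]
N(rest) = Σ N(rest − s) over sources s of rest; N(one piece) = 1:
  size 1 → [3]=1  [4]=1
  size 2 → [0,3]=1  [2,4]=1  [3,4]=2
  size 3 → [0,3,4]=3  [1,2,4]=1  [2,3,4]=3
  first=0(q) contributes 4
  first=1(s) contributes 6
|[w]| = 10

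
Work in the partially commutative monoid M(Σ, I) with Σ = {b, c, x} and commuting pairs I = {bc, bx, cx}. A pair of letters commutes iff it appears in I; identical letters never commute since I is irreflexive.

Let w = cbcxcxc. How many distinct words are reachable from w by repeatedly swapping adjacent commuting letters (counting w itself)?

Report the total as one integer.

105

#0=c has no predecessor
#1=b has no predecessor
#2=c depends on [0:c]
#3=x has no predecessor
#4=c depends on [2:c]
#5=x depends on [3:x]
#6=c depends on [4:c]
sources: [0:c, 1:b, 3:x]
N(rest) = Σ N(rest − s) over sources s of rest; N(one piece) = 1:
  size 1 → [1]=1  [5]=1  [6]=1
  size 2 → [1,5]=2  [1,6]=2  [3,5]=1  [4,6]=1  [5,6]=2
  size 3 → [1,3,5]=3  [1,4,6]=3  [1,5,6]=6  [2,4,6]=1  [3,5,6]=3  [4,5,6]=3
  size 4 → [0,2,4,6]=1  [1,2,4,6]=4  [1,3,5,6]=12  [1,4,5,6]=12  [2,4,5,6]=4  [3,4,5,6]=6
  size 5 → [0,1,2,4,6]=5  [0,2,4,5,6]=5  [1,2,4,5,6]=20  [1,3,4,5,6]=30  [2,3,4,5,6]=10
  first=0(c) contributes 60
  first=1(b) contributes 15
  first=3(x) contributes 30
|[w]| = 105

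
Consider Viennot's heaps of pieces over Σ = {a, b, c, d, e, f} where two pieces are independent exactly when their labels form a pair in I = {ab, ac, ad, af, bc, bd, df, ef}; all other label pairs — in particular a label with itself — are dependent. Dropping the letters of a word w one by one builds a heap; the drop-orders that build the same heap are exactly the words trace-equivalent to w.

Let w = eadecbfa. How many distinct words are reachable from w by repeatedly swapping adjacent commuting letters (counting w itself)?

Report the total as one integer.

16

piece 0:e — minimal
piece 1:a rests on {0:e}
piece 2:d rests on {0:e}
piece 3:e rests on {1:a, 2:d}
piece 4:c rests on {3:e}
piece 5:b rests on {3:e}
piece 6:f rests on {4:c, 5:b}
piece 7:a rests on {3:e}
minimal pieces: {0:e}
ways to finish when only these pieces remain (= sum over removing one remaining piece with nothing left below it):
  1 left: {6}→1  {7}→1
  2 left: {4,6}→1  {5,6}→1  {6,7}→2
  3 left: {4,5,6}→2  {4,6,7}→3  {5,6,7}→3
  4 left: {4,5,6,7}→8
  5 left: {3,4,5,6,7}→8
  6 left: {1,3,4,5,6,7}→8  {2,3,4,5,6,7}→8
  placing 0:e first → 16 extensions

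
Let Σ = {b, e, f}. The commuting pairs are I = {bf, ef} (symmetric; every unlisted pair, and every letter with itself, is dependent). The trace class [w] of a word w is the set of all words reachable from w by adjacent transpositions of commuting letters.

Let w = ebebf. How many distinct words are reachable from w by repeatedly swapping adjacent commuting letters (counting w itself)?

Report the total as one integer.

5

0(e) covers ∅
1(b) covers 0:e
2(e) covers 1:b
3(b) covers 2:e
4(f) covers ∅
floor of heap: 0:e, 4:f
completions by unplaced set U, small U first (add the entries for U minus each lowest piece of U):
  |U|=1: {3}:1  {4}:1
  |U|=2: {2,3}:1  {3,4}:2
  |U|=3: {1,2,3}:1  {2,3,4}:3
  start at 0(e): 4
  start at 4(f): 1
sum over floor = 5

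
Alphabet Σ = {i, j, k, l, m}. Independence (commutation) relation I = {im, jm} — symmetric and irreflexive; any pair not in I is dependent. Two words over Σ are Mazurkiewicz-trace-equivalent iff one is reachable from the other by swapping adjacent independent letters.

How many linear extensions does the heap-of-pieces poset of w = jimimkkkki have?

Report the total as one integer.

drop 0:j onto floor
drop 1:i onto {0:j}
drop 2:m onto floor
drop 3:i onto {1:i}
drop 4:m onto {2:m}
drop 5:k onto {3:i, 4:m}
drop 6:k onto {5:k}
drop 7:k onto {6:k}
drop 8:k onto {7:k}
drop 9:i onto {8:k}
ground layer = {0:j, 2:m}
drop-orders for the pieces not yet dropped (sum over which currently-grounded one goes next):
  1 to go: {9} 1
  2 to go: {8,9} 1
  3 to go: {7,8,9} 1
  4 to go: {6,7,8,9} 1
  5 to go: {5,6,7,8,9} 1
  6 to go: {3,5,6,7,8,9} 1  {4,5,6,7,8,9} 1
  7 to go: {1,3,5,6,7,8,9} 1  {2,4,5,6,7,8,9} 1  {3,4,5,6,7,8,9} 2
  8 to go: {0,1,3,5,6,7,8,9} 1  {1,3,4,5,6,7,8,9} 3  {2,3,4,5,6,7,8,9} 3
  if 0:j drops first: 6 orders
  if 2:m drops first: 4 orders
heap linearizations: 10

10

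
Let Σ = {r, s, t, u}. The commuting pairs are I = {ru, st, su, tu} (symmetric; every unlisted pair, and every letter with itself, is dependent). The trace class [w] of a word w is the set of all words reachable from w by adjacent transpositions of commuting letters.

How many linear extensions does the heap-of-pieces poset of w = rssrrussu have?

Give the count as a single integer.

#0=r has no predecessor
#1=s depends on [0:r]
#2=s depends on [1:s]
#3=r depends on [2:s]
#4=r depends on [3:r]
#5=u has no predecessor
#6=s depends on [4:r]
#7=s depends on [6:s]
#8=u depends on [5:u]
sources: [0:r, 5:u]
N(rest) = Σ N(rest − s) over sources s of rest; N(one piece) = 1:
  size 1 → [7]=1  [8]=1
  size 2 → [5,8]=1  [6,7]=1  [7,8]=2
  size 3 → [4,6,7]=1  [5,7,8]=3  [6,7,8]=3
  size 4 → [3,4,6,7]=1  [4,6,7,8]=4  [5,6,7,8]=6
  size 5 → [2,3,4,6,7]=1  [3,4,6,7,8]=5  [4,5,6,7,8]=10
  size 6 → [1,2,3,4,6,7]=1  [2,3,4,6,7,8]=6  [3,4,5,6,7,8]=15
  size 7 → [0,1,2,3,4,6,7]=1  [1,2,3,4,6,7,8]=7  [2,3,4,5,6,7,8]=21
  first=0(r) contributes 28
  first=5(u) contributes 8
|[w]| = 36

36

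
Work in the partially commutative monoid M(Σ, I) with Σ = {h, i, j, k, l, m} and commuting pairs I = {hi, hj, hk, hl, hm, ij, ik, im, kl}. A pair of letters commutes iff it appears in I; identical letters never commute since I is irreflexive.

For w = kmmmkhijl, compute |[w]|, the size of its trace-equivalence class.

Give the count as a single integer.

drop 0:k onto floor
drop 1:m onto {0:k}
drop 2:m onto {1:m}
drop 3:m onto {2:m}
drop 4:k onto {3:m}
drop 5:h onto floor
drop 6:i onto floor
drop 7:j onto {4:k}
drop 8:l onto {6:i, 7:j}
ground layer = {0:k, 5:h, 6:i}
drop-orders for the pieces not yet dropped (sum over which currently-grounded one goes next):
  1 to go: {5} 1  {8} 1
  2 to go: {5,8} 2  {6,8} 1  {7,8} 1
  3 to go: {4,7,8} 1  {5,6,8} 3  {5,7,8} 3  {6,7,8} 2
  4 to go: {3,4,7,8} 1  {4,5,7,8} 4  {4,6,7,8} 3  {5,6,7,8} 8
  5 to go: {2,3,4,7,8} 1  {3,4,5,7,8} 5  {3,4,6,7,8} 4  {4,5,6,7,8} 15
  6 to go: {1,2,3,4,7,8} 1  {2,3,4,5,7,8} 6  {2,3,4,6,7,8} 5  {3,4,5,6,7,8} 24
  7 to go: {0,1,2,3,4,7,8} 1  {1,2,3,4,5,7,8} 7  {1,2,3,4,6,7,8} 6  {2,3,4,5,6,7,8} 35
  if 0:k drops first: 48 orders
  if 5:h drops first: 7 orders
  if 6:i drops first: 8 orders
heap linearizations: 63

63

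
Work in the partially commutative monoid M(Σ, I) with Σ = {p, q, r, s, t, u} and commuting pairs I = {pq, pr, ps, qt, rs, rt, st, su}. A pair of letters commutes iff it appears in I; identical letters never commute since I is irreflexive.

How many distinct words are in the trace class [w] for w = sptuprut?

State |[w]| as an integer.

#0=s has no predecessor
#1=p has no predecessor
#2=t depends on [1:p]
#3=u depends on [2:t]
#4=p depends on [3:u]
#5=r depends on [3:u]
#6=u depends on [4:p, 5:r]
#7=t depends on [6:u]
sources: [0:s, 1:p]
N(rest) = Σ N(rest − s) over sources s of rest; N(one piece) = 1:
  size 1 → [0]=1  [7]=1
  size 2 → [0,7]=2  [6,7]=1
  size 3 → [0,6,7]=3  [4,6,7]=1  [5,6,7]=1
  size 4 → [0,4,6,7]=4  [0,5,6,7]=4  [4,5,6,7]=2
  size 5 → [0,4,5,6,7]=10  [3,4,5,6,7]=2
  size 6 → [0,3,4,5,6,7]=12  [2,3,4,5,6,7]=2
  first=0(s) contributes 2
  first=1(p) contributes 14
|[w]| = 16

16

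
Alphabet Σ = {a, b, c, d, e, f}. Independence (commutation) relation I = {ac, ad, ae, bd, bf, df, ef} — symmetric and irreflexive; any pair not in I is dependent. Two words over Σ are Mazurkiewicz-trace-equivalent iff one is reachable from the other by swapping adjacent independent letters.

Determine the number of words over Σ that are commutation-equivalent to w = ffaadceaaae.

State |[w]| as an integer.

drop 0:f onto floor
drop 1:f onto {0:f}
drop 2:a onto {1:f}
drop 3:a onto {2:a}
drop 4:d onto floor
drop 5:c onto {1:f, 4:d}
drop 6:e onto {5:c}
drop 7:a onto {3:a}
drop 8:a onto {7:a}
drop 9:a onto {8:a}
drop 10:e onto {6:e}
ground layer = {0:f, 4:d}
drop-orders for the pieces not yet dropped (sum over which currently-grounded one goes next):
  1 to go: {9} 1  {10} 1
  2 to go: {6,10} 1  {8,9} 1  {9,10} 2
  3 to go: {5,6,10} 1  {6,9,10} 3  {7,8,9} 1  {8,9,10} 3
  4 to go: {3,7,8,9} 1  {4,5,6,10} 1  {5,6,9,10} 4  {6,8,9,10} 6  {7,8,9,10} 4
  5 to go: {2,3,7,8,9} 1  {3,7,8,9,10} 5  {4,5,6,9,10} 5  {5,6,8,9,10} 10  {6,7,8,9,10} 10
  6 to go: {2,3,7,8,9,10} 6  {3,6,7,8,9,10} 15  {4,5,6,8,9,10} 15  {5,6,7,8,9,10} 20
  7 to go: {2,3,6,7,8,9,10} 21  {3,5,6,7,8,9,10} 35  {4,5,6,7,8,9,10} 35
  8 to go: {2,3,5,6,7,8,9,10} 56  {3,4,5,6,7,8,9,10} 70
  9 to go: {1,2,3,5,6,7,8,9,10} 56  {2,3,4,5,6,7,8,9,10} 126
  if 0:f drops first: 182 orders
  if 4:d drops first: 56 orders
heap linearizations: 238

238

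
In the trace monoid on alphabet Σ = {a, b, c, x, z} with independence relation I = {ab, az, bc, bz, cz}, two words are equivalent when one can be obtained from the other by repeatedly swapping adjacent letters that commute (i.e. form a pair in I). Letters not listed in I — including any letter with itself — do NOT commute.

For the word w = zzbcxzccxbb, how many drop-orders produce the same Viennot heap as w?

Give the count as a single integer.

36

piece 0:z — minimal
piece 1:z rests on {0:z}
piece 2:b — minimal
piece 3:c — minimal
piece 4:x rests on {1:z, 2:b, 3:c}
piece 5:z rests on {4:x}
piece 6:c rests on {4:x}
piece 7:c rests on {6:c}
piece 8:x rests on {5:z, 7:c}
piece 9:b rests on {8:x}
piece 10:b rests on {9:b}
minimal pieces: {0:z, 2:b, 3:c}
ways to finish when only these pieces remain (= sum over removing one remaining piece with nothing left below it):
  1 left: {10}→1
  2 left: {9,10}→1
  3 left: {8,9,10}→1
  4 left: {5,8,9,10}→1  {7,8,9,10}→1
  5 left: {5,7,8,9,10}→2  {6,7,8,9,10}→1
  6 left: {5,6,7,8,9,10}→3
  7 left: {4,5,6,7,8,9,10}→3
  8 left: {1,4,5,6,7,8,9,10}→3  {2,4,5,6,7,8,9,10}→3  {3,4,5,6,7,8,9,10}→3
  9 left: {0,1,4,5,6,7,8,9,10}→3  {1,2,4,5,6,7,8,9,10}→6  {1,3,4,5,6,7,8,9,10}→6  {2,3,4,5,6,7,8,9,10}→6
  placing 0:z first → 18 extensions
  placing 2:b first → 9 extensions
  placing 3:c first → 9 extensions
total linear extensions = 36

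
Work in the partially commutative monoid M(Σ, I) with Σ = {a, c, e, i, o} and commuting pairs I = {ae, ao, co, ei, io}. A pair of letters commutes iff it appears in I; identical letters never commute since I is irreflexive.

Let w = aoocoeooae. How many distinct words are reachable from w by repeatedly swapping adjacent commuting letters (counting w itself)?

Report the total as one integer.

drop 0:a onto floor
drop 1:o onto floor
drop 2:o onto {1:o}
drop 3:c onto {0:a}
drop 4:o onto {2:o}
drop 5:e onto {3:c, 4:o}
drop 6:o onto {5:e}
drop 7:o onto {6:o}
drop 8:a onto {3:c}
drop 9:e onto {7:o}
ground layer = {0:a, 1:o}
drop-orders for the pieces not yet dropped (sum over which currently-grounded one goes next):
  1 to go: {8} 1  {9} 1
  2 to go: {7,9} 1  {8,9} 2
  3 to go: {6,7,9} 1  {7,8,9} 3
  4 to go: {5,6,7,9} 1  {6,7,8,9} 4
  5 to go: {4,5,6,7,9} 1  {5,6,7,8,9} 5
  6 to go: {2,4,5,6,7,9} 1  {3,5,6,7,8,9} 5  {4,5,6,7,8,9} 6
  7 to go: {0,3,5,6,7,8,9} 5  {1,2,4,5,6,7,9} 1  {2,4,5,6,7,8,9} 7  {3,4,5,6,7,8,9} 11
  8 to go: {0,3,4,5,6,7,8,9} 16  {1,2,4,5,6,7,8,9} 8  {2,3,4,5,6,7,8,9} 18
  if 0:a drops first: 26 orders
  if 1:o drops first: 34 orders
heap linearizations: 60

60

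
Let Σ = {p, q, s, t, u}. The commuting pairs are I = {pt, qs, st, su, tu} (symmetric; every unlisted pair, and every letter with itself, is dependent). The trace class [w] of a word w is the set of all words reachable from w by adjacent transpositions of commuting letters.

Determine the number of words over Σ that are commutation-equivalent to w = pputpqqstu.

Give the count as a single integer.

#0=p has no predecessor
#1=p depends on [0:p]
#2=u depends on [1:p]
#3=t has no predecessor
#4=p depends on [2:u]
#5=q depends on [3:t, 4:p]
#6=q depends on [5:q]
#7=s depends on [4:p]
#8=t depends on [6:q]
#9=u depends on [6:q]
sources: [0:p, 3:t]
N(rest) = Σ N(rest − s) over sources s of rest; N(one piece) = 1:
  size 1 → [7]=1  [8]=1  [9]=1
  size 2 → [7,8]=2  [7,9]=2  [8,9]=2
  size 3 → [6,8,9]=2  [7,8,9]=6
  size 4 → [5,6,8,9]=2  [6,7,8,9]=8
  size 5 → [3,5,6,8,9]=2  [5,6,7,8,9]=10
  size 6 → [3,5,6,7,8,9]=12  [4,5,6,7,8,9]=10
  size 7 → [2,4,5,6,7,8,9]=10  [3,4,5,6,7,8,9]=22
  size 8 → [1,2,4,5,6,7,8,9]=10  [2,3,4,5,6,7,8,9]=32
  first=0(p) contributes 42
  first=3(t) contributes 10
|[w]| = 52

52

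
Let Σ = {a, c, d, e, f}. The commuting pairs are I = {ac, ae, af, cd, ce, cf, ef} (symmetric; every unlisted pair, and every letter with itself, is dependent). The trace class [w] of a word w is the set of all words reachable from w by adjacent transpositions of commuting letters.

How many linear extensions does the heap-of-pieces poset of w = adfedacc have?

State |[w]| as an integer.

0(a) covers ∅
1(d) covers 0:a
2(f) covers 1:d
3(e) covers 1:d
4(d) covers 2:f, 3:e
5(a) covers 4:d
6(c) covers ∅
7(c) covers 6:c
floor of heap: 0:a, 6:c
completions by unplaced set U, small U first (add the entries for U minus each lowest piece of U):
  |U|=1: {5}:1  {7}:1
  |U|=2: {4,5}:1  {5,7}:2  {6,7}:1
  |U|=3: {2,4,5}:1  {3,4,5}:1  {4,5,7}:3  {5,6,7}:3
  |U|=4: {2,3,4,5}:2  {2,4,5,7}:4  {3,4,5,7}:4  {4,5,6,7}:6
  |U|=5: {1,2,3,4,5}:2  {2,3,4,5,7}:10  {2,4,5,6,7}:10  {3,4,5,6,7}:10
  |U|=6: {0,1,2,3,4,5}:2  {1,2,3,4,5,7}:12  {2,3,4,5,6,7}:30
  start at 0(a): 42
  start at 6(c): 14
sum over floor = 56

56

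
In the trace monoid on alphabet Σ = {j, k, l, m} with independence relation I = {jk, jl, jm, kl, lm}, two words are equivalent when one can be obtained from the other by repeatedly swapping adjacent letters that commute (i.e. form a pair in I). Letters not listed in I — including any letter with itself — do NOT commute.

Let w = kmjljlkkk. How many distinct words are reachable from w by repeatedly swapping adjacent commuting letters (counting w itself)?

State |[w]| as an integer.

piece 0:k — minimal
piece 1:m rests on {0:k}
piece 2:j — minimal
piece 3:l — minimal
piece 4:j rests on {2:j}
piece 5:l rests on {3:l}
piece 6:k rests on {1:m}
piece 7:k rests on {6:k}
piece 8:k rests on {7:k}
minimal pieces: {0:k, 2:j, 3:l}
ways to finish when only these pieces remain (= sum over removing one remaining piece with nothing left below it):
  1 left: {4}→1  {5}→1  {8}→1
  2 left: {2,4}→1  {3,5}→1  {4,5}→2  {4,8}→2  {5,8}→2  {7,8}→1
  3 left: {2,4,5}→3  {2,4,8}→3  {3,4,5}→3  {3,5,8}→3  {4,5,8}→6  {4,7,8}→3  {5,7,8}→3  {6,7,8}→1
  4 left: {1,6,7,8}→1  {2,3,4,5}→6  {2,4,5,8}→12  {2,4,7,8}→6  {3,4,5,8}→12  {3,5,7,8}→6  {4,5,7,8}→12  {4,6,7,8}→4  {5,6,7,8}→4
  5 left: {0,1,6,7,8}→1  {1,4,6,7,8}→5  {1,5,6,7,8}→5  {2,3,4,5,8}→30  {2,4,5,7,8}→30  {2,4,6,7,8}→10  {3,4,5,7,8}→30  {3,5,6,7,8}→10  {4,5,6,7,8}→20
  6 left: {0,1,4,6,7,8}→6  {0,1,5,6,7,8}→6  {1,2,4,6,7,8}→15  {1,3,5,6,7,8}→15  {1,4,5,6,7,8}→30  {2,3,4,5,7,8}→90  {2,4,5,6,7,8}→60  {3,4,5,6,7,8}→60
  7 left: {0,1,2,4,6,7,8}→21  {0,1,3,5,6,7,8}→21  {0,1,4,5,6,7,8}→42  {1,2,4,5,6,7,8}→105  {1,3,4,5,6,7,8}→105  {2,3,4,5,6,7,8}→210
  placing 0:k first → 420 extensions
  placing 2:j first → 168 extensions
  placing 3:l first → 168 extensions
total linear extensions = 756

756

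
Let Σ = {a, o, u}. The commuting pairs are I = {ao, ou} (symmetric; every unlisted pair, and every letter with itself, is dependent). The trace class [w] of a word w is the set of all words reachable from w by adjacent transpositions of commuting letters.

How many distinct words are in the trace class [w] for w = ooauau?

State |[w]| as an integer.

15

drop 0:o onto floor
drop 1:o onto {0:o}
drop 2:a onto floor
drop 3:u onto {2:a}
drop 4:a onto {3:u}
drop 5:u onto {4:a}
ground layer = {0:o, 2:a}
drop-orders for the pieces not yet dropped (sum over which currently-grounded one goes next):
  1 to go: {1} 1  {5} 1
  2 to go: {0,1} 1  {1,5} 2  {4,5} 1
  3 to go: {0,1,5} 3  {1,4,5} 3  {3,4,5} 1
  4 to go: {0,1,4,5} 6  {1,3,4,5} 4  {2,3,4,5} 1
  if 0:o drops first: 5 orders
  if 2:a drops first: 10 orders
heap linearizations: 15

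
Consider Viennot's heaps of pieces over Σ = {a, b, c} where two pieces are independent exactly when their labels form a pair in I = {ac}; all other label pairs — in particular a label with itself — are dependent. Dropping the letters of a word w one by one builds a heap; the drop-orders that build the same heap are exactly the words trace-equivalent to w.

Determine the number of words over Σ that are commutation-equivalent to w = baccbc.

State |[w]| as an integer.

drop 0:b onto floor
drop 1:a onto {0:b}
drop 2:c onto {0:b}
drop 3:c onto {2:c}
drop 4:b onto {1:a, 3:c}
drop 5:c onto {4:b}
ground layer = {0:b}
drop-orders for the pieces not yet dropped (sum over which currently-grounded one goes next):
  1 to go: {5} 1
  2 to go: {4,5} 1
  3 to go: {1,4,5} 1  {3,4,5} 1
  4 to go: {1,3,4,5} 2  {2,3,4,5} 1
  if 0:b drops first: 3 orders

3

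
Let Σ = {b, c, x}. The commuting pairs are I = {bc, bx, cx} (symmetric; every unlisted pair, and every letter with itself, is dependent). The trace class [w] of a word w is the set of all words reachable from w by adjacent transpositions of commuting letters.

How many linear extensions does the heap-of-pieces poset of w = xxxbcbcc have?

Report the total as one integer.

drop 0:x onto floor
drop 1:x onto {0:x}
drop 2:x onto {1:x}
drop 3:b onto floor
drop 4:c onto floor
drop 5:b onto {3:b}
drop 6:c onto {4:c}
drop 7:c onto {6:c}
ground layer = {0:x, 3:b, 4:c}
drop-orders for the pieces not yet dropped (sum over which currently-grounded one goes next):
  1 to go: {2} 1  {5} 1  {7} 1
  2 to go: {1,2} 1  {2,5} 2  {2,7} 2  {3,5} 1  {5,7} 2  {6,7} 1
  3 to go: {0,1,2} 1  {1,2,5} 3  {1,2,7} 3  {2,3,5} 3  {2,5,7} 6  {2,6,7} 3  {3,5,7} 3  {4,6,7} 1  {5,6,7} 3
  4 to go: {0,1,2,5} 4  {0,1,2,7} 4  {1,2,3,5} 6  {1,2,5,7} 12  {1,2,6,7} 6  {2,3,5,7} 12  {2,4,6,7} 4  {2,5,6,7} 12  {3,5,6,7} 6  {4,5,6,7} 4
  5 to go: {0,1,2,3,5} 10  {0,1,2,5,7} 20  {0,1,2,6,7} 10  {1,2,3,5,7} 30  {1,2,4,6,7} 10  {1,2,5,6,7} 30  {2,3,5,6,7} 30  {2,4,5,6,7} 20  {3,4,5,6,7} 10
  6 to go: {0,1,2,3,5,7} 60  {0,1,2,4,6,7} 20  {0,1,2,5,6,7} 60  {1,2,3,5,6,7} 90  {1,2,4,5,6,7} 60  {2,3,4,5,6,7} 60
  if 0:x drops first: 210 orders
  if 3:b drops first: 140 orders
  if 4:c drops first: 210 orders
heap linearizations: 560

560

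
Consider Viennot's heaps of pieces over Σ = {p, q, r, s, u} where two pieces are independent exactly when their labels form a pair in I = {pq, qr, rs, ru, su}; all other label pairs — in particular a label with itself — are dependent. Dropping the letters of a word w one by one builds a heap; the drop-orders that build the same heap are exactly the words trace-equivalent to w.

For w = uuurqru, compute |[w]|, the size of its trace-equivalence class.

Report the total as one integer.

21

piece 0:u — minimal
piece 1:u rests on {0:u}
piece 2:u rests on {1:u}
piece 3:r — minimal
piece 4:q rests on {2:u}
piece 5:r rests on {3:r}
piece 6:u rests on {4:q}
minimal pieces: {0:u, 3:r}
ways to finish when only these pieces remain (= sum over removing one remaining piece with nothing left below it):
  1 left: {5}→1  {6}→1
  2 left: {3,5}→1  {4,6}→1  {5,6}→2
  3 left: {2,4,6}→1  {3,5,6}→3  {4,5,6}→3
  4 left: {1,2,4,6}→1  {2,4,5,6}→4  {3,4,5,6}→6
  5 left: {0,1,2,4,6}→1  {1,2,4,5,6}→5  {2,3,4,5,6}→10
  placing 0:u first → 15 extensions
  placing 3:r first → 6 extensions
total linear extensions = 21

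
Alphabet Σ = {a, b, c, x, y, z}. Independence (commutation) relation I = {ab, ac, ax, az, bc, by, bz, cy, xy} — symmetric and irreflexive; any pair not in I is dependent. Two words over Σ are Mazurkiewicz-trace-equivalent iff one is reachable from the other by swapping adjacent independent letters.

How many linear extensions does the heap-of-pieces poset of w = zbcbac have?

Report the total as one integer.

0(z) covers ∅
1(b) covers ∅
2(c) covers 0:z
3(b) covers 1:b
4(a) covers ∅
5(c) covers 2:c
floor of heap: 0:z, 1:b, 4:a
completions by unplaced set U, small U first (add the entries for U minus each lowest piece of U):
  |U|=1: {3}:1  {4}:1  {5}:1
  |U|=2: {1,3}:1  {2,5}:1  {3,4}:2  {3,5}:2  {4,5}:2
  |U|=3: {0,2,5}:1  {1,3,4}:3  {1,3,5}:3  {2,3,5}:3  {2,4,5}:3  {3,4,5}:6
  |U|=4: {0,2,3,5}:4  {0,2,4,5}:4  {1,2,3,5}:6  {1,3,4,5}:12  {2,3,4,5}:12
  start at 0(z): 30
  start at 1(b): 20
  start at 4(a): 10
sum over floor = 60

60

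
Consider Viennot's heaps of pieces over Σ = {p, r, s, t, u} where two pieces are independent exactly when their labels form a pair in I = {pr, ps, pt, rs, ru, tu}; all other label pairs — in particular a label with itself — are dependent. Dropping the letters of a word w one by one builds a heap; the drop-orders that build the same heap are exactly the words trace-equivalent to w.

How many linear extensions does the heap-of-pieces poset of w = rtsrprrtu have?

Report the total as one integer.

piece 0:r — minimal
piece 1:t rests on {0:r}
piece 2:s rests on {1:t}
piece 3:r rests on {1:t}
piece 4:p — minimal
piece 5:r rests on {3:r}
piece 6:r rests on {5:r}
piece 7:t rests on {2:s, 6:r}
piece 8:u rests on {2:s, 4:p}
minimal pieces: {0:r, 4:p}
ways to finish when only these pieces remain (= sum over removing one remaining piece with nothing left below it):
  1 left: {7}→1  {8}→1
  2 left: {4,8}→1  {6,7}→1  {7,8}→2
  3 left: {2,7,8}→2  {4,7,8}→3  {5,6,7}→1  {6,7,8}→3
  4 left: {2,4,7,8}→5  {2,6,7,8}→5  {3,5,6,7}→1  {4,6,7,8}→6  {5,6,7,8}→4
  5 left: {2,4,6,7,8}→16  {2,5,6,7,8}→9  {3,5,6,7,8}→5  {4,5,6,7,8}→10
  6 left: {2,3,5,6,7,8}→14  {2,4,5,6,7,8}→35  {3,4,5,6,7,8}→15
  7 left: {1,2,3,5,6,7,8}→14  {2,3,4,5,6,7,8}→64
  placing 0:r first → 78 extensions
  placing 4:p first → 14 extensions
total linear extensions = 92

92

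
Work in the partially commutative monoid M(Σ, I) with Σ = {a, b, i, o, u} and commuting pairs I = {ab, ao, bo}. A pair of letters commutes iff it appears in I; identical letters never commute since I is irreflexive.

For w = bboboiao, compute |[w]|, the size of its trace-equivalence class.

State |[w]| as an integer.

0(b) covers ∅
1(b) covers 0:b
2(o) covers ∅
3(b) covers 1:b
4(o) covers 2:o
5(i) covers 3:b, 4:o
6(a) covers 5:i
7(o) covers 5:i
floor of heap: 0:b, 2:o
completions by unplaced set U, small U first (add the entries for U minus each lowest piece of U):
  |U|=1: {6}:1  {7}:1
  |U|=2: {6,7}:2
  |U|=3: {5,6,7}:2
  |U|=4: {3,5,6,7}:2  {4,5,6,7}:2
  |U|=5: {1,3,5,6,7}:2  {2,4,5,6,7}:2  {3,4,5,6,7}:4
  |U|=6: {0,1,3,5,6,7}:2  {1,3,4,5,6,7}:6  {2,3,4,5,6,7}:6
  start at 0(b): 12
  start at 2(o): 8
sum over floor = 20

20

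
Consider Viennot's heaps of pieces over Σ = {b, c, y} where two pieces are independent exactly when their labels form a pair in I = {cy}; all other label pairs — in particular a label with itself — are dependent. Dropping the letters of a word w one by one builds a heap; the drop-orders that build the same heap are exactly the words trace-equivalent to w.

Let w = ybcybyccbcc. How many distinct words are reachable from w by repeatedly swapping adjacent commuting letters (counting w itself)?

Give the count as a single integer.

drop 0:y onto floor
drop 1:b onto {0:y}
drop 2:c onto {1:b}
drop 3:y onto {1:b}
drop 4:b onto {2:c, 3:y}
drop 5:y onto {4:b}
drop 6:c onto {4:b}
drop 7:c onto {6:c}
drop 8:b onto {5:y, 7:c}
drop 9:c onto {8:b}
drop 10:c onto {9:c}
ground layer = {0:y}
drop-orders for the pieces not yet dropped (sum over which currently-grounded one goes next):
  1 to go: {10} 1
  2 to go: {9,10} 1
  3 to go: {8,9,10} 1
  4 to go: {5,8,9,10} 1  {7,8,9,10} 1
  5 to go: {5,7,8,9,10} 2  {6,7,8,9,10} 1
  6 to go: {5,6,7,8,9,10} 3
  7 to go: {4,5,6,7,8,9,10} 3
  8 to go: {2,4,5,6,7,8,9,10} 3  {3,4,5,6,7,8,9,10} 3
  9 to go: {2,3,4,5,6,7,8,9,10} 6
  if 0:y drops first: 6 orders

6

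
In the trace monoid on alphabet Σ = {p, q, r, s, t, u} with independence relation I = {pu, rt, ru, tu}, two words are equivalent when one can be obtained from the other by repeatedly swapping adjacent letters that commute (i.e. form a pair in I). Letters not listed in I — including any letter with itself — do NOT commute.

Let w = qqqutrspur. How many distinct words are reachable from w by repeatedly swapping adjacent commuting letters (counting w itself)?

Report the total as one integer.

piece 0:q — minimal
piece 1:q rests on {0:q}
piece 2:q rests on {1:q}
piece 3:u rests on {2:q}
piece 4:t rests on {2:q}
piece 5:r rests on {2:q}
piece 6:s rests on {3:u, 4:t, 5:r}
piece 7:p rests on {6:s}
piece 8:u rests on {6:s}
piece 9:r rests on {7:p}
minimal pieces: {0:q}
ways to finish when only these pieces remain (= sum over removing one remaining piece with nothing left below it):
  1 left: {8}→1  {9}→1
  2 left: {7,9}→1  {8,9}→2
  3 left: {7,8,9}→3
  4 left: {6,7,8,9}→3
  5 left: {3,6,7,8,9}→3  {4,6,7,8,9}→3  {5,6,7,8,9}→3
  6 left: {3,4,6,7,8,9}→6  {3,5,6,7,8,9}→6  {4,5,6,7,8,9}→6
  7 left: {3,4,5,6,7,8,9}→18
  8 left: {2,3,4,5,6,7,8,9}→18
  placing 0:q first → 18 extensions

18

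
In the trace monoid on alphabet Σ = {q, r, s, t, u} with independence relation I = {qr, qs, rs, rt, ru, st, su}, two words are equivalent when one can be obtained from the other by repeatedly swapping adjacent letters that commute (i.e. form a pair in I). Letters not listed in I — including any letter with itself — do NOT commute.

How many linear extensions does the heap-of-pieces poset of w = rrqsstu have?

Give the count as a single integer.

0(r) covers ∅
1(r) covers 0:r
2(q) covers ∅
3(s) covers ∅
4(s) covers 3:s
5(t) covers 2:q
6(u) covers 5:t
floor of heap: 0:r, 2:q, 3:s
completions by unplaced set U, small U first (add the entries for U minus each lowest piece of U):
  |U|=1: {1}:1  {4}:1  {6}:1
  |U|=2: {0,1}:1  {1,4}:2  {1,6}:2  {3,4}:1  {4,6}:2  {5,6}:1
  |U|=3: {0,1,4}:3  {0,1,6}:3  {1,3,4}:3  {1,4,6}:6  {1,5,6}:3  {2,5,6}:1  {3,4,6}:3  {4,5,6}:3
  |U|=4: {0,1,3,4}:6  {0,1,4,6}:12  {0,1,5,6}:6  {1,2,5,6}:4  {1,3,4,6}:12  {1,4,5,6}:12  {2,4,5,6}:4  {3,4,5,6}:6
  |U|=5: {0,1,2,5,6}:10  {0,1,3,4,6}:30  {0,1,4,5,6}:30  {1,2,4,5,6}:20  {1,3,4,5,6}:30  {2,3,4,5,6}:10
  start at 0(r): 60
  start at 2(q): 90
  start at 3(s): 60
sum over floor = 210

210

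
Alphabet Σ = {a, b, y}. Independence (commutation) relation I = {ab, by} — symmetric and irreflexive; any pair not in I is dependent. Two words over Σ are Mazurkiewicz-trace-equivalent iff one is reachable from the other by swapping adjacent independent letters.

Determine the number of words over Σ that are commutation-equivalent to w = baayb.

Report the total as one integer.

10

0(b) covers ∅
1(a) covers ∅
2(a) covers 1:a
3(y) covers 2:a
4(b) covers 0:b
floor of heap: 0:b, 1:a
completions by unplaced set U, small U first (add the entries for U minus each lowest piece of U):
  |U|=1: {3}:1  {4}:1
  |U|=2: {0,4}:1  {2,3}:1  {3,4}:2
  |U|=3: {0,3,4}:3  {1,2,3}:1  {2,3,4}:3
  start at 0(b): 4
  start at 1(a): 6
sum over floor = 10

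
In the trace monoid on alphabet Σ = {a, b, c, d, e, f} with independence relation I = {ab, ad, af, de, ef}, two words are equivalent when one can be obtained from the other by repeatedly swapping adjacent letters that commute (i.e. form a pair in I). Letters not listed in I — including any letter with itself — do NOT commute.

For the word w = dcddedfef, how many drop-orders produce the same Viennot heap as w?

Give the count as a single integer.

piece 0:d — minimal
piece 1:c rests on {0:d}
piece 2:d rests on {1:c}
piece 3:d rests on {2:d}
piece 4:e rests on {1:c}
piece 5:d rests on {3:d}
piece 6:f rests on {5:d}
piece 7:e rests on {4:e}
piece 8:f rests on {6:f}
minimal pieces: {0:d}
ways to finish when only these pieces remain (= sum over removing one remaining piece with nothing left below it):
  1 left: {7}→1  {8}→1
  2 left: {4,7}→1  {6,8}→1  {7,8}→2
  3 left: {4,7,8}→3  {5,6,8}→1  {6,7,8}→3
  4 left: {3,5,6,8}→1  {4,6,7,8}→6  {5,6,7,8}→4
  5 left: {2,3,5,6,8}→1  {3,5,6,7,8}→5  {4,5,6,7,8}→10
  6 left: {2,3,5,6,7,8}→6  {3,4,5,6,7,8}→15
  7 left: {2,3,4,5,6,7,8}→21
  placing 0:d first → 21 extensions

21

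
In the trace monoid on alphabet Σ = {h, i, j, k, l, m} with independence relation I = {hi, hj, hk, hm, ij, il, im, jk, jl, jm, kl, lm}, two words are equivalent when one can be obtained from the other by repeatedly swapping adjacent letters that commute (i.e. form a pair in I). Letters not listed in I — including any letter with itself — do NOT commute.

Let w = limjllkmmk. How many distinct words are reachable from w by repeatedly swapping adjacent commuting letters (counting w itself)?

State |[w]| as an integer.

piece 0:l — minimal
piece 1:i — minimal
piece 2:m — minimal
piece 3:j — minimal
piece 4:l rests on {0:l}
piece 5:l rests on {4:l}
piece 6:k rests on {1:i, 2:m}
piece 7:m rests on {6:k}
piece 8:m rests on {7:m}
piece 9:k rests on {8:m}
minimal pieces: {0:l, 1:i, 2:m, 3:j}
ways to finish when only these pieces remain (= sum over removing one remaining piece with nothing left below it):
  1 left: {3}→1  {5}→1  {9}→1
  2 left: {3,5}→2  {3,9}→2  {4,5}→1  {5,9}→2  {8,9}→1
  3 left: {0,4,5}→1  {3,4,5}→3  {3,5,9}→6  {3,8,9}→3  {4,5,9}→3  {5,8,9}→3  {7,8,9}→1
  4 left: {0,3,4,5}→4  {0,4,5,9}→4  {3,4,5,9}→12  {3,5,8,9}→12  {3,7,8,9}→4  {4,5,8,9}→6  {5,7,8,9}→4  {6,7,8,9}→1
  5 left: {0,3,4,5,9}→20  {0,4,5,8,9}→10  {1,6,7,8,9}→1  {2,6,7,8,9}→1  {3,4,5,8,9}→30  {3,5,7,8,9}→20  {3,6,7,8,9}→5  {4,5,7,8,9}→10  {5,6,7,8,9}→5
  6 left: {0,3,4,5,8,9}→60  {0,4,5,7,8,9}→20  {1,2,6,7,8,9}→2  {1,3,6,7,8,9}→6  {1,5,6,7,8,9}→6  {2,3,6,7,8,9}→6  {2,5,6,7,8,9}→6  {3,4,5,7,8,9}→60  {3,5,6,7,8,9}→30  {4,5,6,7,8,9}→15
  7 left: {0,3,4,5,7,8,9}→140  {0,4,5,6,7,8,9}→35  {1,2,3,6,7,8,9}→14  {1,2,5,6,7,8,9}→14  {1,3,5,6,7,8,9}→42  {1,4,5,6,7,8,9}→21  {2,3,5,6,7,8,9}→42  {2,4,5,6,7,8,9}→21  {3,4,5,6,7,8,9}→105
  8 left: {0,1,4,5,6,7,8,9}→56  {0,2,4,5,6,7,8,9}→56  {0,3,4,5,6,7,8,9}→280  {1,2,3,5,6,7,8,9}→112  {1,2,4,5,6,7,8,9}→56  {1,3,4,5,6,7,8,9}→168  {2,3,4,5,6,7,8,9}→168
  placing 0:l first → 504 extensions
  placing 1:i first → 504 extensions
  placing 2:m first → 504 extensions
  placing 3:j first → 168 extensions
total linear extensions = 1680

1680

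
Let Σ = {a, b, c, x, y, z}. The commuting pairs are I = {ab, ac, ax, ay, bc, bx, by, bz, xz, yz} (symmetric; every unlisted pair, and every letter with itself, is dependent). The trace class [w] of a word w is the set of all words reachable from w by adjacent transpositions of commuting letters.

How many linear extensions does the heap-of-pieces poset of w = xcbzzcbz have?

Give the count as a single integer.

#0=x has no predecessor
#1=c depends on [0:x]
#2=b has no predecessor
#3=z depends on [1:c]
#4=z depends on [3:z]
#5=c depends on [4:z]
#6=b depends on [2:b]
#7=z depends on [5:c]
sources: [0:x, 2:b]
N(rest) = Σ N(rest − s) over sources s of rest; N(one piece) = 1:
  size 1 → [6]=1  [7]=1
  size 2 → [2,6]=1  [5,7]=1  [6,7]=2
  size 3 → [2,6,7]=3  [4,5,7]=1  [5,6,7]=3
  size 4 → [2,5,6,7]=6  [3,4,5,7]=1  [4,5,6,7]=4
  size 5 → [1,3,4,5,7]=1  [2,4,5,6,7]=10  [3,4,5,6,7]=5
  size 6 → [0,1,3,4,5,7]=1  [1,3,4,5,6,7]=6  [2,3,4,5,6,7]=15
  first=0(x) contributes 21
  first=2(b) contributes 7
|[w]| = 28

28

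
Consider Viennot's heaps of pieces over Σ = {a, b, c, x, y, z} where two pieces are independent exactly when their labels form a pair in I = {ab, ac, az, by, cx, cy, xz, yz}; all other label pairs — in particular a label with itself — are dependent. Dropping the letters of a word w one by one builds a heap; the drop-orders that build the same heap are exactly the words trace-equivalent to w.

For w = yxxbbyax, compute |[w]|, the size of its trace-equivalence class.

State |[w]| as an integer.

0(y) covers ∅
1(x) covers 0:y
2(x) covers 1:x
3(b) covers 2:x
4(b) covers 3:b
5(y) covers 2:x
6(a) covers 5:y
7(x) covers 4:b, 6:a
floor of heap: 0:y
completions by unplaced set U, small U first (add the entries for U minus each lowest piece of U):
  |U|=1: {7}:1
  |U|=2: {4,7}:1  {6,7}:1
  |U|=3: {3,4,7}:1  {4,6,7}:2  {5,6,7}:1
  |U|=4: {3,4,6,7}:3  {4,5,6,7}:3
  |U|=5: {3,4,5,6,7}:6
  |U|=6: {2,3,4,5,6,7}:6
  start at 0(y): 6

6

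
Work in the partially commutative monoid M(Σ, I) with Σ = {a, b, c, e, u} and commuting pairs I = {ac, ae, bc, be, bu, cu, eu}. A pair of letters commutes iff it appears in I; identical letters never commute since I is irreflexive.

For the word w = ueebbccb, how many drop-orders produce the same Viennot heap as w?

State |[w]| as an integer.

280

piece 0:u — minimal
piece 1:e — minimal
piece 2:e rests on {1:e}
piece 3:b — minimal
piece 4:b rests on {3:b}
piece 5:c rests on {2:e}
piece 6:c rests on {5:c}
piece 7:b rests on {4:b}
minimal pieces: {0:u, 1:e, 3:b}
ways to finish when only these pieces remain (= sum over removing one remaining piece with nothing left below it):
  1 left: {0}→1  {6}→1  {7}→1
  2 left: {0,6}→2  {0,7}→2  {4,7}→1  {5,6}→1  {6,7}→2
  3 left: {0,4,7}→3  {0,5,6}→3  {0,6,7}→6  {2,5,6}→1  {3,4,7}→1  {4,6,7}→3  {5,6,7}→3
  4 left: {0,2,5,6}→4  {0,3,4,7}→4  {0,4,6,7}→12  {0,5,6,7}→12  {1,2,5,6}→1  {2,5,6,7}→4  {3,4,6,7}→4  {4,5,6,7}→6
  5 left: {0,1,2,5,6}→5  {0,2,5,6,7}→20  {0,3,4,6,7}→20  {0,4,5,6,7}→30  {1,2,5,6,7}→5  {2,4,5,6,7}→10  {3,4,5,6,7}→10
  6 left: {0,1,2,5,6,7}→30  {0,2,4,5,6,7}→60  {0,3,4,5,6,7}→60  {1,2,4,5,6,7}→15  {2,3,4,5,6,7}→20
  placing 0:u first → 35 extensions
  placing 1:e first → 140 extensions
  placing 3:b first → 105 extensions
total linear extensions = 280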